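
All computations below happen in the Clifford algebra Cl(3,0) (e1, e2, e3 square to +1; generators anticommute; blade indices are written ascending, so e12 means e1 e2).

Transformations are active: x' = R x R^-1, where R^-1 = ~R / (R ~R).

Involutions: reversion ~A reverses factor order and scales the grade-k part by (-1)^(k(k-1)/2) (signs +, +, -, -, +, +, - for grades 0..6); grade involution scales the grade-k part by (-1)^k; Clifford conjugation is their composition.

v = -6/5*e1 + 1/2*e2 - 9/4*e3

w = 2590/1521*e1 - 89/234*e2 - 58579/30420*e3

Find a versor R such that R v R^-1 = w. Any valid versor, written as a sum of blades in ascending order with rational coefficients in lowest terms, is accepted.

Sketch: the shared square 2701/400 makes R = v + w = 3824/7605*e1 + 14/117*e2 - 31756/7605*e3 the natural versor; its sandwich fixes that direction, negates (v - w)/2, and sends v to w.
Answer: 3824/7605*e1 + 14/117*e2 - 31756/7605*e3


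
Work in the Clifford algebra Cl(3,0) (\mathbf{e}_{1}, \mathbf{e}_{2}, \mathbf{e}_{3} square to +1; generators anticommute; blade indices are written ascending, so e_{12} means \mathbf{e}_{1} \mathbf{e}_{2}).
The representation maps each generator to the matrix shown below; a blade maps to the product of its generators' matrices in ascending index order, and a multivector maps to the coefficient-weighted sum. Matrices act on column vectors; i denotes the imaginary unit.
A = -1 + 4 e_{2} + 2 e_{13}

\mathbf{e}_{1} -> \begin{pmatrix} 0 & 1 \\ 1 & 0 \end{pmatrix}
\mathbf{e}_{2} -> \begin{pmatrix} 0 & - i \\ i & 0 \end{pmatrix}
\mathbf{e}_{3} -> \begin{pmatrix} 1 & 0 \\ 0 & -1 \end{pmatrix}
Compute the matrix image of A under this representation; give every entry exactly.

Bivector images (products of the table entries): rho(e_{13}) = rho(\mathbf{e}_{1})rho(\mathbf{e}_{3}) = \begin{pmatrix} 0 & -1 \\ 1 & 0 \end{pmatrix}.
M = (-1)*1 + (4)*rho(e_{2}) + (2)*rho(e_{13}), summed entrywise (1 is the identity matrix):
Answer: \begin{pmatrix} -1 & -2 - 4 i \\ 2 + 4 i & -1 \end{pmatrix}


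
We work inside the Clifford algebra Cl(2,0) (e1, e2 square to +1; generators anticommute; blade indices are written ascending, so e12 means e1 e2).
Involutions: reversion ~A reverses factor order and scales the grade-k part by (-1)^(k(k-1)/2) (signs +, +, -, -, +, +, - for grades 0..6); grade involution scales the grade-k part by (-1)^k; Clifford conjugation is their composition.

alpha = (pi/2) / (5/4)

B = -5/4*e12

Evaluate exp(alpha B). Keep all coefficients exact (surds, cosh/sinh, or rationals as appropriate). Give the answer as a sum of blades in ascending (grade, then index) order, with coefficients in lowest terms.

B^2 = (-5/4)^2*(e12)^2 = 25/16*(-1) = -25/16 (a basis 2-blade squares to minus the product of its generators' squares).
B^2 = -25/16 — the negative square puts this in the circular regime; l = 5/4, alpha*l = pi/2, so exp(alpha B) = cos(pi/2) + (sin(pi/2)/(5/4))*B = 0 + (4/5)*B.
Answer: -e12


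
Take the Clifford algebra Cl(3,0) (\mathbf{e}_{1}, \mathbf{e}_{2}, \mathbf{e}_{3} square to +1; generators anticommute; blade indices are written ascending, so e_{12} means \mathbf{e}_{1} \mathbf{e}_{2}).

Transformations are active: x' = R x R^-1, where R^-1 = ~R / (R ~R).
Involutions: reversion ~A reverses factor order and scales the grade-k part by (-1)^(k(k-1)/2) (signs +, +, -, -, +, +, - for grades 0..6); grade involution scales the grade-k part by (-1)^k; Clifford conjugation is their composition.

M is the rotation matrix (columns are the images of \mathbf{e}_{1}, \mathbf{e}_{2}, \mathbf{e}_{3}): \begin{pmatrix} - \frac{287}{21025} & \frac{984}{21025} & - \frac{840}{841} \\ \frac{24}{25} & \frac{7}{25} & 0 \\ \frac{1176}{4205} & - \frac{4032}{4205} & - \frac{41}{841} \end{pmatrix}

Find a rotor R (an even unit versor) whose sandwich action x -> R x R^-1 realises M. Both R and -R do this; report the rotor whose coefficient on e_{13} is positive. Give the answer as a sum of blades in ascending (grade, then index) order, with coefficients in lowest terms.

Method: write R = a + b12*e_{12} + b13*e_{13} + b23*e_{23} with a^2 + b12^2 + b13^2 + b23^2 = 1 (so R^-1 = ~R). Expanding the columns R e_j ~R gives tr M = 4a^2 - 1 and, from the antisymmetric part, M21 - M12 = -4a*b12, M13 - M31 = 4a*b13, M32 - M23 = -4a*b23.
Here tr M = \frac{183}{841}, so a^2 = (1 + tr M)/4 = \frac{256}{841} and a = ±\frac{16}{29}. Taking a = \frac{16}{29}: M21 - M12 = \frac{768}{841}, M13 - M31 = -\frac{5376}{4205}, M32 - M23 = -\frac{4032}{4205}, giving b12 = -\frac{12}{29}, b13 = -\frac{84}{145}, b23 = \frac{63}{145}, i.e. R = \frac{16}{29} - \frac{12}{29} e_{12} - \frac{84}{145} e_{13} + \frac{63}{145} e_{23}.
Its e_{13} coefficient is negative, so report the other preimage -R.
Answer: -\frac{16}{29} + \frac{12}{29} e_{12} + \frac{84}{145} e_{13} - \frac{63}{145} e_{23}. Sheet selection: the two-to-one cover makes ±R indistinguishable at the matrix level (trace \frac{183}{841}), so uniqueness comes from the required sign on e_{13}.


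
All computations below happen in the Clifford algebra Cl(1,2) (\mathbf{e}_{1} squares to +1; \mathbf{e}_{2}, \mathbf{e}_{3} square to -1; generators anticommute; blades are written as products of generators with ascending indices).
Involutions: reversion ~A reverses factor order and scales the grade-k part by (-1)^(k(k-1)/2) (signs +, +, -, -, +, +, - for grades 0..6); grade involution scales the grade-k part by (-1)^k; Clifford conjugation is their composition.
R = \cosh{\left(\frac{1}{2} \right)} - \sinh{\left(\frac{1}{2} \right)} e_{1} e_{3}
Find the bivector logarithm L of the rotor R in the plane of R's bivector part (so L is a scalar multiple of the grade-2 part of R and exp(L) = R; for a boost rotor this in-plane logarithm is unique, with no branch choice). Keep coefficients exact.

The scalar part of R is \cosh{\left(\frac{1}{2} \right)}, which determines |rapidity| via cosh; the sign lives in the bivector part, and pairing them (bivector part over sinh of the rapidity = the plane) gives the unique in-plane L = rapidity * plane.
Concretely: cosh(rapidity) = \cosh{\left(\frac{1}{2} \right)} gives rapidity = ±\frac{1}{2}, and since rapidity/sinh(rapidity) is even the sign is immaterial: L = (rapidity/sinh(rapidity)) * <R>_2 = (\frac{1}{2 \sinh{\left(\frac{1}{2} \right)}}) * <R>_2.
Answer: - \frac{1}{2} e_{1} e_{3}


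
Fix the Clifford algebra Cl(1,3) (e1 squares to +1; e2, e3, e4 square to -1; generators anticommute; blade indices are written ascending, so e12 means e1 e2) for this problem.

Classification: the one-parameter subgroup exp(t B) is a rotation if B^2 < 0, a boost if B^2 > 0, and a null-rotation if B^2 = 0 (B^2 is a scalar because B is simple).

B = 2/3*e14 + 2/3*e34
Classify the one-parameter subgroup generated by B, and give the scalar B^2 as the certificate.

B^2 term by term: the squares give (2/3)^2*(e14)^2 + (2/3)^2*(e34)^2 = 4/9*(+1) + 4/9*(-1) = 0 (each basis 2-blade squares to minus the product of its generators' squares); cross terms between blades sharing an index anticommute and cancel. So B^2 = 0.
Answer: null-rotation, certificate B^2 = 0. One invariant decides it: the square 0 survives every conjugation, and its sign is exactly the classification.


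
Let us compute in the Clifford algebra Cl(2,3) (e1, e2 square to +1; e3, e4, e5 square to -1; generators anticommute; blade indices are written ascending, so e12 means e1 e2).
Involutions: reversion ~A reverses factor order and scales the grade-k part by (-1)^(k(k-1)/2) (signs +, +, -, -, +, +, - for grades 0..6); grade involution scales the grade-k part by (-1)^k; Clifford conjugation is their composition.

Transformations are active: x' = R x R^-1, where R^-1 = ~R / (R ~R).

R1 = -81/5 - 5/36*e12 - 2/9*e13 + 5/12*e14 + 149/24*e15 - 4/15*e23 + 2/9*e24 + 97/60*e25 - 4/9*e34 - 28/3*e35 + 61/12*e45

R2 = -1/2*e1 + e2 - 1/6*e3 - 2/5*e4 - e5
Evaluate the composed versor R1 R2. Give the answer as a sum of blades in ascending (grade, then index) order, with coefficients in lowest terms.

Distribute over the terms of R2 (each basis-blade product reordered to ascending indices, repeated generators contracted through their squares):
R1 (-1/2*e1) = 81/10*e1 - 5/72*e2 - 1/9*e3 + 5/24*e4 + 149/48*e5 + 2/15*e123 - 1/9*e124 - 97/120*e125 + 2/9*e134 + 14/3*e135 - 61/24*e145
R1 (e2) = -5/36*e1 - 81/5*e2 + 4/15*e3 - 2/9*e4 - 97/60*e5 + 2/9*e123 - 5/12*e124 - 149/24*e125 - 4/9*e234 - 28/3*e235 + 61/12*e245
R1 (-1/6*e3) = -1/27*e1 - 2/45*e2 + 27/10*e3 + 2/27*e4 + 14/9*e5 + 5/216*e123 + 5/72*e134 + 149/144*e135 + 1/27*e234 + 97/360*e235 - 61/72*e345
R1 (-2/5*e4) = 1/6*e1 + 4/45*e2 - 8/45*e3 + 162/25*e4 - 61/30*e5 + 1/18*e124 + 4/45*e134 + 149/60*e145 + 8/75*e234 + 97/150*e245 - 56/15*e345
R1 (-e5) = 149/24*e1 + 97/60*e2 - 28/3*e3 + 61/12*e4 + 81/5*e5 + 5/36*e125 + 2/9*e135 - 5/12*e145 + 4/15*e235 - 2/9*e245 + 4/9*e345
Summing the partial products and collecting blades:
Answer: 15443/1080*e1 - 1753/120*e2 - 599/90*e3 + 62767/5400*e4 + 12391/720*e5 + 409/1080*e123 - 17/36*e124 - 619/90*e125 + 137/360*e134 + 853/144*e135 - 19/40*e145 - 203/675*e234 - 3167/360*e235 + 4957/900*e245 - 1489/360*e345


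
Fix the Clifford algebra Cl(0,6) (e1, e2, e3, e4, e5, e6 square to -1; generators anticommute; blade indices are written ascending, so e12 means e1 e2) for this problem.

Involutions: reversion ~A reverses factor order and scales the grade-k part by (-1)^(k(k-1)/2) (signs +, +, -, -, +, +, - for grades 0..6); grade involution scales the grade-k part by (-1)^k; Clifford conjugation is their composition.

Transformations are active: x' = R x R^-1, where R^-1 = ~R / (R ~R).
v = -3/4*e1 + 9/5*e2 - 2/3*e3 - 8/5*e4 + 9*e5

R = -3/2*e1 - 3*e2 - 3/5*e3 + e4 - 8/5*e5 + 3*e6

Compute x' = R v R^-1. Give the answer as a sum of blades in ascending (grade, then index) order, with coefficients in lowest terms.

~R = -3/2*e1 - 3*e2 - 3/5*e3 + e4 - 8/5*e5 + 3*e6, and R ~R = -2417/100, so R^-1 = ~R / (-2417/100).
R v = 159/8 - 99/20*e12 + 11/20*e13 + 63/20*e14 - 147/10*e15 + 9/4*e16 + 77/25*e23 + 3*e24 - 603/25*e25 - 27/5*e26 + 122/75*e34 - 97/15*e35 + 2*e36 + 161/25*e45 + 24/5*e46 - 27*e56
Answer: 31101/9668*e1 + 37872/12085*e2 + 11989/7251*e3 - 539/12085*e4 - 15393/2417*e5 - 11925/2417*e6


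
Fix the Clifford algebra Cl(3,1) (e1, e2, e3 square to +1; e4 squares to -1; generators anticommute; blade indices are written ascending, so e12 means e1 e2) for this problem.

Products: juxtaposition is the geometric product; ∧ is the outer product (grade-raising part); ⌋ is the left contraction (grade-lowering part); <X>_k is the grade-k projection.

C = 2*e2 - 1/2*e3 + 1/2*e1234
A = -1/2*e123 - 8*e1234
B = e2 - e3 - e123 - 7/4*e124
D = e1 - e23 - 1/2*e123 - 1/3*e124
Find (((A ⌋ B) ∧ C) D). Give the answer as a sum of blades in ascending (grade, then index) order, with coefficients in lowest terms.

step 1: -1/2
step 2: -e2 + 1/4*e3 - 1/4*e1234
step 3: 1/4*e2 + 13/12*e3 + 1/8*e4 + 7/8*e12 - 3/4*e13 - 7/12*e14 + 1/4*e234 - 1/12*e1234
Answer: 1/4*e2 + 13/12*e3 + 1/8*e4 + 7/8*e12 - 3/4*e13 - 7/12*e14 + 1/4*e234 - 1/12*e1234


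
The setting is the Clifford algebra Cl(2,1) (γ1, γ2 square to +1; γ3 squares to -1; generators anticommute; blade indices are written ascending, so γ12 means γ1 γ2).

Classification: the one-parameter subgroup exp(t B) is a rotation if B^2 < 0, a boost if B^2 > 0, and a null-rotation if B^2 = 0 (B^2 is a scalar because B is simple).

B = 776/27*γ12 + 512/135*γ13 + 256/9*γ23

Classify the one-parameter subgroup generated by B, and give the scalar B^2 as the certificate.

B^2 term by term: the squares give (776/27)^2*(γ12)^2 + (512/135)^2*(γ13)^2 + (256/9)^2*(γ23)^2 = 602176/729*(-1) + 262144/18225*(+1) + 65536/81*(+1) = -64/25 (each basis 2-blade squares to minus the product of its generators' squares); cross terms between blades sharing an index anticommute and cancel. So B^2 = -64/25.
Answer: rotation, certificate B^2 = -64/25. Check the certificate: B^2 = -64/25, and that sign is decisive whatever form B takes.


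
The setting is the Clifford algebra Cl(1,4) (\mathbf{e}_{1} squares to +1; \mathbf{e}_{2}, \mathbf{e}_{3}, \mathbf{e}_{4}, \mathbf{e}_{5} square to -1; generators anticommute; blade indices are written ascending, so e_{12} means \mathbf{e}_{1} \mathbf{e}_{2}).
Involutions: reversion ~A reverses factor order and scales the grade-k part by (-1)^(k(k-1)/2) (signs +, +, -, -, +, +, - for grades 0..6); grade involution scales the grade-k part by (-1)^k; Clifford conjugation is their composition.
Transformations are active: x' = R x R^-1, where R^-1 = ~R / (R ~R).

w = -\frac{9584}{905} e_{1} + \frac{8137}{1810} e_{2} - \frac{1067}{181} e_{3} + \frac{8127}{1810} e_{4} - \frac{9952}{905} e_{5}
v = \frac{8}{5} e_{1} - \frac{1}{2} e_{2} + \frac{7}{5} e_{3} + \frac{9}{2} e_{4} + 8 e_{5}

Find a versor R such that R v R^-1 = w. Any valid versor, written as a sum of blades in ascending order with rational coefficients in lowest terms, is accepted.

Take R = v + w = -\frac{8136}{905} e_{1} + \frac{3616}{905} e_{2} - \frac{4068}{905} e_{3} + \frac{8136}{905} e_{4} - \frac{2712}{905} e_{5}. Because q(v) = q(w) = -\frac{839}{10}, conjugation by R sends v exactly to w.
Answer: -\frac{8136}{905} e_{1} + \frac{3616}{905} e_{2} - \frac{4068}{905} e_{3} + \frac{8136}{905} e_{4} - \frac{2712}{905} e_{5}


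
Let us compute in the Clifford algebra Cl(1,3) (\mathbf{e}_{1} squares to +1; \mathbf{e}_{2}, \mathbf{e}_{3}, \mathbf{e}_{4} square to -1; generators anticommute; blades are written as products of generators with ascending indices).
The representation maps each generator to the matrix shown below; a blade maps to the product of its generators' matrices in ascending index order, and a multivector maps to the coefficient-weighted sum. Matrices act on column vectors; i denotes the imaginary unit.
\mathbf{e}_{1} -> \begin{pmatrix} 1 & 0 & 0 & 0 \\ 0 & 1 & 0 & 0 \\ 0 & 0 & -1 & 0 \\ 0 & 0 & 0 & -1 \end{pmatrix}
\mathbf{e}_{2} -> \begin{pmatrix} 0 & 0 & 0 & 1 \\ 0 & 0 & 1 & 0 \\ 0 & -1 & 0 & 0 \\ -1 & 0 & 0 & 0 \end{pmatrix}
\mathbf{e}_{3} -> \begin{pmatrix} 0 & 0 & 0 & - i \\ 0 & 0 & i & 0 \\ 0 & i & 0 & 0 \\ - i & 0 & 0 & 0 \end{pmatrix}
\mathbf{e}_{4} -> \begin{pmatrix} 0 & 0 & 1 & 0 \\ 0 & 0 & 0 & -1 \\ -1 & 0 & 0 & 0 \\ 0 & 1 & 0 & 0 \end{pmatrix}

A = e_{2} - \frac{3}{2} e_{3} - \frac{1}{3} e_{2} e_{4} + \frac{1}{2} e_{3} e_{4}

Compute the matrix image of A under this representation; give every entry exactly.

Bivector images (products of the table entries): rho(e_{2} e_{4}) = rho(\mathbf{e}_{2})rho(\mathbf{e}_{4}) = \begin{pmatrix} 0 & 1 & 0 & 0 \\ -1 & 0 & 0 & 0 \\ 0 & 0 & 0 & 1 \\ 0 & 0 & -1 & 0 \end{pmatrix}; rho(e_{3} e_{4}) = rho(\mathbf{e}_{3})rho(\mathbf{e}_{4}) = \begin{pmatrix} 0 & - i & 0 & 0 \\ - i & 0 & 0 & 0 \\ 0 & 0 & 0 & - i \\ 0 & 0 & - i & 0 \end{pmatrix}.
M = (1)*rho(e_{2}) + (-\frac{3}{2})*rho(e_{3}) + (-\frac{1}{3})*rho(e_{2} e_{4}) + (\frac{1}{2})*rho(e_{3} e_{4}), summed entrywise:
Answer: \begin{pmatrix} 0 & - \frac{1}{3} - \frac{i}{2} & 0 & 1 + \frac{3 i}{2} \\ \frac{1}{3} - \frac{i}{2} & 0 & 1 - \frac{3 i}{2} & 0 \\ 0 & -1 - \frac{3 i}{2} & 0 & - \frac{1}{3} - \frac{i}{2} \\ -1 + \frac{3 i}{2} & 0 & \frac{1}{3} - \frac{i}{2} & 0 \end{pmatrix}


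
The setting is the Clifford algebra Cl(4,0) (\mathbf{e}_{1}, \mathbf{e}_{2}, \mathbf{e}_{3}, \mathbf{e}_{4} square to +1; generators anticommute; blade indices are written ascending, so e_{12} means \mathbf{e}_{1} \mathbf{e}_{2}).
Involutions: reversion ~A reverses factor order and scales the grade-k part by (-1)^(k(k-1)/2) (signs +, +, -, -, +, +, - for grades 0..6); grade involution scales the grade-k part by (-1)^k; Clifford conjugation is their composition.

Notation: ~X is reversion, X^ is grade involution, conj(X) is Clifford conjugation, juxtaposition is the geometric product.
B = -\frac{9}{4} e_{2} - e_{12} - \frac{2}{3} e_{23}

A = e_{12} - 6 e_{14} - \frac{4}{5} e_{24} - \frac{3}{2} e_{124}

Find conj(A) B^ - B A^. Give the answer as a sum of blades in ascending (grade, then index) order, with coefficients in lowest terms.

first term: -1 - \frac{9}{4} e_{1} - \frac{33}{10} e_{4} + \frac{2}{3} e_{13} + \frac{167}{40} e_{14} - 6 e_{24} - \frac{8}{15} e_{34} - \frac{27}{2} e_{124} + e_{134} - 4 e_{1234}
second term: 1 + \frac{9}{4} e_{1} + \frac{33}{10} e_{4} + \frac{2}{3} e_{13} + \frac{167}{40} e_{14} - 6 e_{24} - \frac{8}{15} e_{34} - \frac{27}{2} e_{124} + e_{134} + 4 e_{1234}
Answer: -2 - \frac{9}{2} e_{1} - \frac{33}{5} e_{4} - 8 e_{1234}


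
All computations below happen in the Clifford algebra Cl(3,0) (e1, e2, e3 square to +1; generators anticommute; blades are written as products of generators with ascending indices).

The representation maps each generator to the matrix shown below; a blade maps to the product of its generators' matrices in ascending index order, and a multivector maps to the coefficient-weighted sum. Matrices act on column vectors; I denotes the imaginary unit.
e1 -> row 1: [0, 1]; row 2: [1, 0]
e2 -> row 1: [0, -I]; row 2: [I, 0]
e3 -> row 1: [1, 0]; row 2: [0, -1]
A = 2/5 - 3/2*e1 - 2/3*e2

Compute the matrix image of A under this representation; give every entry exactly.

M = (2/5)*1 + (-3/2)*rho(e1) + (-2/3)*rho(e2), summed entrywise (1 is the identity matrix):
Answer: row 1: [2/5, -3/2 + 2*I/3]; row 2: [-3/2 - 2*I/3, 2/5]


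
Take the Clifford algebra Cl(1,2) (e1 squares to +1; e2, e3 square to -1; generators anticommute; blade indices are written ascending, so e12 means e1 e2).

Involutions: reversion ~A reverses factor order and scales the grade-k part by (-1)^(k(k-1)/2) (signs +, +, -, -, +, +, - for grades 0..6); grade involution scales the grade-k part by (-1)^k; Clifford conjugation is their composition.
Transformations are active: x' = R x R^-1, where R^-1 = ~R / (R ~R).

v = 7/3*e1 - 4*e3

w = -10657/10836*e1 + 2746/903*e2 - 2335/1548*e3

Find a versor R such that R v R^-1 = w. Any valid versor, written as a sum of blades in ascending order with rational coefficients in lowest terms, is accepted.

A norm check does it: q(v) = q(w) = -95/9, hence R = v + w = 14627/10836*e1 + 2746/903*e2 - 8527/1548*e3 realises the map — parallel part kept, (v - w)/2 negated, v carried to w.
Answer: 14627/10836*e1 + 2746/903*e2 - 8527/1548*e3


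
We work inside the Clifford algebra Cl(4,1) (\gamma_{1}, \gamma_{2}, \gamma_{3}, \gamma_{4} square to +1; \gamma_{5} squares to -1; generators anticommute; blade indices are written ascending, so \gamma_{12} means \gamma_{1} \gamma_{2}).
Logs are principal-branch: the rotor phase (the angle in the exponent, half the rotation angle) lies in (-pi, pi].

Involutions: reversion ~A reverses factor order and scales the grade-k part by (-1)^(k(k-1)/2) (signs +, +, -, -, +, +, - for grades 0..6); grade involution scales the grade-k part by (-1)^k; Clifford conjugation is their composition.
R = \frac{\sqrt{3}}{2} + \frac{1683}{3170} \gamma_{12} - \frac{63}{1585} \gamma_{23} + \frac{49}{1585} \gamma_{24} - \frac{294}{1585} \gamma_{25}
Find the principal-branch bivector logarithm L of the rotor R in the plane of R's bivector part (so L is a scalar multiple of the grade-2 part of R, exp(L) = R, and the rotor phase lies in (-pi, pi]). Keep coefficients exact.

The scalar part of R is \frac{\sqrt{3}}{2}, which pins the rotor phase on the principal branch; dividing the bivector part by the sine of that phase recovers the unit plane, and L is the phase times that plane.
Concretely: cos(phase) = \frac{\sqrt{3}}{2} gives phase = ±\frac{\pi}{6}, and since phase/sin(phase) is even the sign is immaterial: L = (phase/sin(phase)) * <R>_2 = (\frac{\pi}{3}) * <R>_2.
Answer: \frac{561 \pi}{3170} \gamma_{12} - \frac{21 \pi}{1585} \gamma_{23} + \frac{49 \pi}{4755} \gamma_{24} - \frac{98 \pi}{1585} \gamma_{25}


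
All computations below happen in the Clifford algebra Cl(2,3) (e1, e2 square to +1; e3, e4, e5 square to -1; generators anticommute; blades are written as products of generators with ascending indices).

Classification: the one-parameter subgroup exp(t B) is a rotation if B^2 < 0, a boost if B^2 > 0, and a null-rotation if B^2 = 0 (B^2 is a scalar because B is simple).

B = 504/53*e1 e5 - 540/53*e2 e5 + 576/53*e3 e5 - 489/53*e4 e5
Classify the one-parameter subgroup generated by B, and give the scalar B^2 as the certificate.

B^2 term by term: the squares give (504/53)^2*(e1 e5)^2 + (-540/53)^2*(e2 e5)^2 + (576/53)^2*(e3 e5)^2 + (-489/53)^2*(e4 e5)^2 = 254016/2809*(+1) + 291600/2809*(+1) + 331776/2809*(-1) + 239121/2809*(-1) = -9 (each basis 2-blade squares to minus the product of its generators' squares); cross terms between blades sharing an index anticommute and cancel. So B^2 = -9.
Answer: rotation, certificate B^2 = -9. Key observation: B^2 = -9 is a conjugation invariant, so its sign decides the class regardless of the surface form of B.


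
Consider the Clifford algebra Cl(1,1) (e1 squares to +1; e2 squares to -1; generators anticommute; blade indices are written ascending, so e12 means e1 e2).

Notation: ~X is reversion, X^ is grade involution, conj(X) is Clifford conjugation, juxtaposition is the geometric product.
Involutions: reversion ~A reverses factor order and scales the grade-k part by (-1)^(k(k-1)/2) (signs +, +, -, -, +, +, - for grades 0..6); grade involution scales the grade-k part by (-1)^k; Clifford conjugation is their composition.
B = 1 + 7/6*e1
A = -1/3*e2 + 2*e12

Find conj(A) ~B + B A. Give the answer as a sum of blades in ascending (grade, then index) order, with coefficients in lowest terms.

first term: 8/3*e2 - 43/18*e12
second term: 2*e2 + 29/18*e12
Answer: 14/3*e2 - 7/9*e12


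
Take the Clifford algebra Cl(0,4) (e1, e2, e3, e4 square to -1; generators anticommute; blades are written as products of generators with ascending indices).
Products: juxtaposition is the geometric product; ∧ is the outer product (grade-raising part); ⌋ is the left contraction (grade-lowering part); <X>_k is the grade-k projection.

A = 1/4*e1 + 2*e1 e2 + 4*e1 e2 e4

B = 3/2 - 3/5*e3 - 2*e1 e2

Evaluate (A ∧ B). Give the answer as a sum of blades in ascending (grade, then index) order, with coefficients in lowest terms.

step 1: 3/8*e1 + 3*e1 e2 - 3/20*e1 e3 - 6/5*e1 e2 e3 + 6*e1 e2 e4 + 12/5*e1 e2 e3 e4
Answer: 3/8*e1 + 3*e1 e2 - 3/20*e1 e3 - 6/5*e1 e2 e3 + 6*e1 e2 e4 + 12/5*e1 e2 e3 e4


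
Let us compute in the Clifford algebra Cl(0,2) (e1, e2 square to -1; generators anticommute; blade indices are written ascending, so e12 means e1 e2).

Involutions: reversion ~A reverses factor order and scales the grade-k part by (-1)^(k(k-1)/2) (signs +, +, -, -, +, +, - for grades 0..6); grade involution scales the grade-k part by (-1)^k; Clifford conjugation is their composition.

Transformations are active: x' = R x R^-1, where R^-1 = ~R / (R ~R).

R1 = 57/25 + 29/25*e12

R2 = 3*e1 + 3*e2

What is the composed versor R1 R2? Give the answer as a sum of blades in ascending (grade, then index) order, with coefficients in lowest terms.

Distribute over the terms of R1 (each basis-blade product reordered to ascending indices, repeated generators contracted through their squares):
(57/25) R2 = 171/25*e1 + 171/25*e2
(29/25*e12) R2 = -87/25*e1 + 87/25*e2
Summing the partial products and collecting blades:
Answer: 84/25*e1 + 258/25*e2


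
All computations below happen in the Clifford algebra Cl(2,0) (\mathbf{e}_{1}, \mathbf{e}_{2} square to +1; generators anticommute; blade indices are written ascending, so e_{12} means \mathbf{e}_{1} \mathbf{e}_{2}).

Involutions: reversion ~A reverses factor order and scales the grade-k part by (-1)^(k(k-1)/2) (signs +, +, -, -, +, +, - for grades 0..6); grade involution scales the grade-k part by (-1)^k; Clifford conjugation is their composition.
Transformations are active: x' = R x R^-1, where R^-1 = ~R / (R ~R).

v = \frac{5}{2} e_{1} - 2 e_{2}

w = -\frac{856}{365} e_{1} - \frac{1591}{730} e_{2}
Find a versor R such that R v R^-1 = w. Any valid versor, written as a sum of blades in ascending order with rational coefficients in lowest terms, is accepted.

Key observation: q(v) = q(w) = \frac{41}{4} (sandwiches preserve the norm), so R = v + w = \frac{113}{730} e_{1} - \frac{3051}{730} e_{2} works whenever it is invertible — the component of v along it is kept and (v - w)/2 reverses, sending v to w.
Answer: \frac{113}{730} e_{1} - \frac{3051}{730} e_{2}


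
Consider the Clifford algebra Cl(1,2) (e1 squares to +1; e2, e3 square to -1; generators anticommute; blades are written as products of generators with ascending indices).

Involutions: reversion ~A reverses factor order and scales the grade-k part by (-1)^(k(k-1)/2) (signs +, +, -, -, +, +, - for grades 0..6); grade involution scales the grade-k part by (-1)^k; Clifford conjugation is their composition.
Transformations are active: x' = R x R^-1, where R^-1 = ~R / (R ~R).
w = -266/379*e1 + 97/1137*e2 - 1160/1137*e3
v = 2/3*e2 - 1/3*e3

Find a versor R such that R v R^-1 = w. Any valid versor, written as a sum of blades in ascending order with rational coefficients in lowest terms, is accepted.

R = v + w = -266/379*e1 + 285/379*e2 - 513/379*e3 works: the equal norms (-5/9) guarantee its sandwich swaps v into w.
Answer: -266/379*e1 + 285/379*e2 - 513/379*e3


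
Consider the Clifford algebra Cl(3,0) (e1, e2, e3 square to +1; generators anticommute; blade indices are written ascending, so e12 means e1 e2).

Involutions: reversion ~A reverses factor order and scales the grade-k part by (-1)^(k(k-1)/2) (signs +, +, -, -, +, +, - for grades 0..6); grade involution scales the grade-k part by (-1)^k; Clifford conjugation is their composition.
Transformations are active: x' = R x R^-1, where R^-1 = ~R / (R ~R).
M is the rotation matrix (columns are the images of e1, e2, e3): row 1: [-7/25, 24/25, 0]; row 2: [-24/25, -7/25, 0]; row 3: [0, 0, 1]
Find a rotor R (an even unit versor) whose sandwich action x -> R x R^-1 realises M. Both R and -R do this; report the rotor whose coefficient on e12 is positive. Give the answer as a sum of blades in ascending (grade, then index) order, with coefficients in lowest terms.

Method: write R = a + b12*e12 + b13*e13 + b23*e23 with a^2 + b12^2 + b13^2 + b23^2 = 1 (so R^-1 = ~R). Expanding the columns R e_j ~R gives tr M = 4a^2 - 1 and, from the antisymmetric part, M21 - M12 = -4a*b12, M13 - M31 = 4a*b13, M32 - M23 = -4a*b23.
Here tr M = 11/25, so a^2 = (1 + tr M)/4 = 9/25 and a = ±3/5. Taking a = 3/5: M21 - M12 = -48/25, M13 - M31 = 0, M32 - M23 = 0, giving b12 = 4/5, b13 = 0, b23 = 0, i.e. R = 3/5 + 4/5*e12.
Its e12 coefficient is already positive.
Answer: 3/5 + 4/5*e12. Why the constraint matters: R and -R act identically through the sandwich — M has trace 11/25 either way — so only the sign condition on e12 picks one of the two preimages.


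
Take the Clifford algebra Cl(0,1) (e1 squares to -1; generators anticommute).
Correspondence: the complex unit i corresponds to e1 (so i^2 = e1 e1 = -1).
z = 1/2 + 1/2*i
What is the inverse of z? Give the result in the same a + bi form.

In blades: z = 1/2 + 1/2*e1.
With qbar = 1/2 - 1/2*e1 (scalar fixed, mapped units negated), z qbar = 1/2 (the sum of squared coefficients), so z^-1 = qbar / (1/2) = 1 - e1; translating back:
Answer: 1 - i


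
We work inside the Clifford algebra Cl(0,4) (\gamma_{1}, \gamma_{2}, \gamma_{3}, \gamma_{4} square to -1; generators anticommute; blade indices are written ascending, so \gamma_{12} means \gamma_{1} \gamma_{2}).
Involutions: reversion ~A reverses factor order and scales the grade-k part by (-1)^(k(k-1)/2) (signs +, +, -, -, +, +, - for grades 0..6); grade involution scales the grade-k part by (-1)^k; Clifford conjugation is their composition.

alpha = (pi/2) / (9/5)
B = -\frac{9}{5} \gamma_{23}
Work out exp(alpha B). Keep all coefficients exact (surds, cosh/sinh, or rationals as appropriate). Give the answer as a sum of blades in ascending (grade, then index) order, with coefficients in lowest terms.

B^2 = (-\frac{9}{5})^2*(\gamma_{23})^2 = \frac{81}{25}*(-1) = -\frac{81}{25} (a basis 2-blade squares to minus the product of its generators' squares).
B^2 = -\frac{81}{25} — the series telescopes trigonometrically here: l = \frac{9}{5}, alpha*l = \frac{\pi}{2}, so exp(alpha B) = cos(\frac{\pi}{2}) + (sin(\frac{\pi}{2})/(\frac{9}{5}))*B = 0 + (\frac{5}{9})*B.
Answer: -\gamma_{23}


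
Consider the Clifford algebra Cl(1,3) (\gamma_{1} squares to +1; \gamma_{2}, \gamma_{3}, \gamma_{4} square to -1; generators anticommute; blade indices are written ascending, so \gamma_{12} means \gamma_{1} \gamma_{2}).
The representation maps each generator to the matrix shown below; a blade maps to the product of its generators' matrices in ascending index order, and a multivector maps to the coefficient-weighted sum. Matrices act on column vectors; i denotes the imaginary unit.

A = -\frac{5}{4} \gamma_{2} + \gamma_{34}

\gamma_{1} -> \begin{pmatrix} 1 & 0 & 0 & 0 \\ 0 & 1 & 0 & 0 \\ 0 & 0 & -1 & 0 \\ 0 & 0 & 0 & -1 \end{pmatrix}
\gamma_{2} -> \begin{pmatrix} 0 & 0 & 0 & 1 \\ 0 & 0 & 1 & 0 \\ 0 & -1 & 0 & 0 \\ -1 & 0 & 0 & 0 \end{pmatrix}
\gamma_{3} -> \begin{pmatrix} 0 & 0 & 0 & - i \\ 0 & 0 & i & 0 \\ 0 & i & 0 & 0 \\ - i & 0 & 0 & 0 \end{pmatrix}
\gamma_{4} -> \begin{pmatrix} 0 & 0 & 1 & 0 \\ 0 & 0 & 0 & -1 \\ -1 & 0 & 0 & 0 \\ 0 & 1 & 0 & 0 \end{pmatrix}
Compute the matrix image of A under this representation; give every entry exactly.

Bivector images (products of the table entries): rho(\gamma_{34}) = rho(\gamma_{3})rho(\gamma_{4}) = \begin{pmatrix} 0 & - i & 0 & 0 \\ - i & 0 & 0 & 0 \\ 0 & 0 & 0 & - i \\ 0 & 0 & - i & 0 \end{pmatrix}.
M = (-\frac{5}{4})*rho(\gamma_{2}) + (1)*rho(\gamma_{34}), summed entrywise:
Answer: \begin{pmatrix} 0 & - i & 0 & - \frac{5}{4} \\ - i & 0 & - \frac{5}{4} & 0 \\ 0 & \frac{5}{4} & 0 & - i \\ \frac{5}{4} & 0 & - i & 0 \end{pmatrix}


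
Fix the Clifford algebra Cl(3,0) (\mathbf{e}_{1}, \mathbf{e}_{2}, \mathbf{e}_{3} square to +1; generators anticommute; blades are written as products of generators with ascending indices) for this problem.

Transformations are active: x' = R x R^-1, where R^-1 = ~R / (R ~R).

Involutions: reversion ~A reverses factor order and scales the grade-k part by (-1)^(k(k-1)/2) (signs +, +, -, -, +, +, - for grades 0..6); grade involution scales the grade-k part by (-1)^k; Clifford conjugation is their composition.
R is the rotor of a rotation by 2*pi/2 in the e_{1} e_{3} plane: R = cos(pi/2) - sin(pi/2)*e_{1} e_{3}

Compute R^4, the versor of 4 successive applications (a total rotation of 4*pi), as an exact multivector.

Half-angle bookkeeping: 4 applications in e_{1} e_{3} add up to rotor phase 4*pi/2 = 2 \pi, so R^4 = cos(2 \pi) - sin(2 \pi)*e_{1} e_{3}.
cos(2 \pi) = 1 and sin(2 \pi) = 0, so R^4 = 1. The total rotation 4*pi is 2 full turns, so every vector returns to itself, yet the rotor is +1, back on the identity sheet (an even number of 2*pi turns).
Answer: 1


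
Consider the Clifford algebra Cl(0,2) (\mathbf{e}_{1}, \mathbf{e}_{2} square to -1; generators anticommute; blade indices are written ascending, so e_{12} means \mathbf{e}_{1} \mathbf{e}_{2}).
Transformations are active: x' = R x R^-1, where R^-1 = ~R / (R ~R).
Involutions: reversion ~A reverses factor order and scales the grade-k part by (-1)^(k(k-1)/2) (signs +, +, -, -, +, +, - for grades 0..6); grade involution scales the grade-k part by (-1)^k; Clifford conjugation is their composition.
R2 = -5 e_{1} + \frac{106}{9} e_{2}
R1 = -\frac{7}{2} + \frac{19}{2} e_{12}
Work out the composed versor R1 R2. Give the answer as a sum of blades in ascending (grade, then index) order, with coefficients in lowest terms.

Distribute over the terms of R1 (each basis-blade product reordered to ascending indices, repeated generators contracted through their squares):
(-\frac{7}{2}) R2 = \frac{35}{2} e_{1} - \frac{371}{9} e_{2}
(\frac{19}{2} e_{12}) R2 = -\frac{1007}{9} e_{1} - \frac{95}{2} e_{2}
Summing the partial products and collecting blades:
Answer: -\frac{1699}{18} e_{1} - \frac{1597}{18} e_{2}


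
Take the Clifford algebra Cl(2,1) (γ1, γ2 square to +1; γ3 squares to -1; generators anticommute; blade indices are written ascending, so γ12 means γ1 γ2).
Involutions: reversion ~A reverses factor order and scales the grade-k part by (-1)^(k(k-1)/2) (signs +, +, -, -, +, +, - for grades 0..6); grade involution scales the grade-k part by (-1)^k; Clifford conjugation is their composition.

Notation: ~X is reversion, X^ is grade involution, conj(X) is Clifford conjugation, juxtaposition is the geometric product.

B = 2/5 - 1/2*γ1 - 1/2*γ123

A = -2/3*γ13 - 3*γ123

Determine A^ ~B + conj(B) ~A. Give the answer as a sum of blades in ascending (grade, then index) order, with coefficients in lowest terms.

first term: 3/2 + 1/3*γ2 - 1/3*γ3 - 4/15*γ13 - 3/2*γ23 + 6/5*γ123
second term: -3/2 + 1/3*γ2 + 1/3*γ3 + 4/15*γ13 + 3/2*γ23 + 6/5*γ123
Answer: 2/3*γ2 + 12/5*γ123


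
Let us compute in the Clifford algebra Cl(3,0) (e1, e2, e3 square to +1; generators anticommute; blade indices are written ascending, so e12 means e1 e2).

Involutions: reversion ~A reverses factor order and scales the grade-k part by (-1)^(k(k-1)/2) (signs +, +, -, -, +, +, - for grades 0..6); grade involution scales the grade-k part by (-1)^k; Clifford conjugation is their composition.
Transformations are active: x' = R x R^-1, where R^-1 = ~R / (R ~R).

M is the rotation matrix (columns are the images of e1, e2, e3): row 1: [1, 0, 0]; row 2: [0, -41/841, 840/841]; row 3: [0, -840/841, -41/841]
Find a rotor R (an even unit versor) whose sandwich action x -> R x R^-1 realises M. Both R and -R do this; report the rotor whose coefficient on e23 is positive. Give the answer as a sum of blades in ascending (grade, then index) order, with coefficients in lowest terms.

Method: write R = a + b12*e12 + b13*e13 + b23*e23 with a^2 + b12^2 + b13^2 + b23^2 = 1 (so R^-1 = ~R). Expanding the columns R e_j ~R gives tr M = 4a^2 - 1 and, from the antisymmetric part, M21 - M12 = -4a*b12, M13 - M31 = 4a*b13, M32 - M23 = -4a*b23.
Here tr M = 759/841, so a^2 = (1 + tr M)/4 = 400/841 and a = ±20/29. Taking a = 20/29: M21 - M12 = 0, M13 - M31 = 0, M32 - M23 = -1680/841, giving b12 = 0, b13 = 0, b23 = 21/29, i.e. R = 20/29 + 21/29*e23.
Its e23 coefficient is already positive.
Answer: 20/29 + 21/29*e23. Uniqueness: Spin(3) -> SO(3) maps R and -R to the same rotation of trace 759/841; fixing the sign of the e23 coefficient removes the ambiguity.


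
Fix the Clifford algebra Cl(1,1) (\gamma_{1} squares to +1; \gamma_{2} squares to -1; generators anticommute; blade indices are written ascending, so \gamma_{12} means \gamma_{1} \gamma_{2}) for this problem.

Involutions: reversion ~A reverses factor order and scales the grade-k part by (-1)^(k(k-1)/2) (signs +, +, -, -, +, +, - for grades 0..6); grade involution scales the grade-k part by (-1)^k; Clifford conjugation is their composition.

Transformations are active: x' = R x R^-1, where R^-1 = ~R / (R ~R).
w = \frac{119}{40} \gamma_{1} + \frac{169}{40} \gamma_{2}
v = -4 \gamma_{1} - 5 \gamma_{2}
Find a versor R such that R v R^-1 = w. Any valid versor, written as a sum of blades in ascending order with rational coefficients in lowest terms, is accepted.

Since q(v) = q(w) = -9, the sum R = v + w = -\frac{41}{40} \gamma_{1} - \frac{31}{40} \gamma_{2} does the job whenever invertible.
Answer: -\frac{41}{40} \gamma_{1} - \frac{31}{40} \gamma_{2}


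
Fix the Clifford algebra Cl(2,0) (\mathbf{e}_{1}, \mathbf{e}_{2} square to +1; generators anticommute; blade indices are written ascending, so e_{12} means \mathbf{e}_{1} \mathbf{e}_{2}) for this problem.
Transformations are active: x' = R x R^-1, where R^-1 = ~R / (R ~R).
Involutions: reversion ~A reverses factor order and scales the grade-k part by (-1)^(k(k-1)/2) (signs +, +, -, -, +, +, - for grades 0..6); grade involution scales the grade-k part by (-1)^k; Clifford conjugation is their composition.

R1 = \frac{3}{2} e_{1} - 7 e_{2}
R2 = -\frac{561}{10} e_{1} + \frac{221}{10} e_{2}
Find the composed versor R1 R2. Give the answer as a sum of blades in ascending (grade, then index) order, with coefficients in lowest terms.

Distribute over the terms of R1 (each basis-blade product reordered to ascending indices, repeated generators contracted through their squares):
(\frac{3}{2} e_{1}) R2 = -\frac{1683}{20} + \frac{663}{20} e_{12}
(-7 e_{2}) R2 = -\frac{1547}{10} - \frac{3927}{10} e_{12}
Summing the partial products and collecting blades:
Answer: -\frac{4777}{20} - \frac{7191}{20} e_{12}


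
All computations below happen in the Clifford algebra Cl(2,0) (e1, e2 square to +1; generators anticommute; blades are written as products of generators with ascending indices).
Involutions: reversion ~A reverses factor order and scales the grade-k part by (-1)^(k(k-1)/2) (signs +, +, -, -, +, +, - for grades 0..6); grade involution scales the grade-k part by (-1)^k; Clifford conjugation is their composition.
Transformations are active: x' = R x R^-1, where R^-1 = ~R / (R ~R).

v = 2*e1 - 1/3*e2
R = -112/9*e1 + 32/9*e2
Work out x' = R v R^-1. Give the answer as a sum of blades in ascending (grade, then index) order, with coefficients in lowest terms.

~R = -112/9*e1 + 32/9*e2, and R ~R = 13568/81, so R^-1 = ~R / (13568/81).
R v = -704/27 - 80/27*e1 e2
Answer: 298/159*e1 - 41/53*e2


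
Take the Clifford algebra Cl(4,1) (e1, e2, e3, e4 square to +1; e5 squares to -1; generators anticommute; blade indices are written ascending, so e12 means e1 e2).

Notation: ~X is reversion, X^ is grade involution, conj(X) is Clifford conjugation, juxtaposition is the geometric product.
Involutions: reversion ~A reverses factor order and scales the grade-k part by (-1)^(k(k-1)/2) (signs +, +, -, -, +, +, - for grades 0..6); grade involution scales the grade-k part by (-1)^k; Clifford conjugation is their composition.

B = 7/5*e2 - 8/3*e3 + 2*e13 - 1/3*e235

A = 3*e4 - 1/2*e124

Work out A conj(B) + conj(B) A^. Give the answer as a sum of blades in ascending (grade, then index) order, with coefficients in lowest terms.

first term: -7/10*e14 + 21/5*e24 - 8*e34 - 6*e134 - e234 + 4/3*e1234 + 1/6*e1345 - e2345
second term: 7/10*e14 + 21/5*e24 - 8*e34 + 6*e134 - e234 + 4/3*e1234 - 1/6*e1345 - e2345
Answer: 42/5*e24 - 16*e34 - 2*e234 + 8/3*e1234 - 2*e2345


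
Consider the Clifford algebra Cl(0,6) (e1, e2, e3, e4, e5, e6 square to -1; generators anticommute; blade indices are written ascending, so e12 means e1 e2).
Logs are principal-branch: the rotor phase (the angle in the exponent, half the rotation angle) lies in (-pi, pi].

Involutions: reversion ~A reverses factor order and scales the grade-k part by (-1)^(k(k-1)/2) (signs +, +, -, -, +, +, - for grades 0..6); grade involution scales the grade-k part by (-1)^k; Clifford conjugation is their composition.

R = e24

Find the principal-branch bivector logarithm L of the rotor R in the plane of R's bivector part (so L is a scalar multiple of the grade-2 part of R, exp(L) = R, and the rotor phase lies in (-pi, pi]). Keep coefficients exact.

The scalar part of R is 0, which fixes the principal-branch rotor phase; the unit plane is then the bivector part divided by the sine of that phase, and L is that plane scaled by the phase.
Concretely: cos(phase) = 0 gives phase = ±pi/2, and since phase/sin(phase) is even the sign is immaterial: L = (phase/sin(phase)) * <R>_2 = (pi/2) * <R>_2.
Answer: pi/2*e24


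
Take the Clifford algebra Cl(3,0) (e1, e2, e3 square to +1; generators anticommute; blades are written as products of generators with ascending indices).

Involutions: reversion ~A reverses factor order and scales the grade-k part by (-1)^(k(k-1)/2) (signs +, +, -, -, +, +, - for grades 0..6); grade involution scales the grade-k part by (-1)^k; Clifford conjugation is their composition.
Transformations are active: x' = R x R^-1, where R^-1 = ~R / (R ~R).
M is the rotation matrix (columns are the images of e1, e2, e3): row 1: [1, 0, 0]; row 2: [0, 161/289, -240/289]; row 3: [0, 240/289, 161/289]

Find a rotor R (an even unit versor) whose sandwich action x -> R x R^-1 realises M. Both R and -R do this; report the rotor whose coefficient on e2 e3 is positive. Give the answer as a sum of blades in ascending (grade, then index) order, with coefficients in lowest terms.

Method: write R = a + b12*e1 e2 + b13*e1 e3 + b23*e2 e3 with a^2 + b12^2 + b13^2 + b23^2 = 1 (so R^-1 = ~R). Expanding the columns R e_j ~R gives tr M = 4a^2 - 1 and, from the antisymmetric part, M21 - M12 = -4a*b12, M13 - M31 = 4a*b13, M32 - M23 = -4a*b23.
Here tr M = 611/289, so a^2 = (1 + tr M)/4 = 225/289 and a = ±15/17. Taking a = 15/17: M21 - M12 = 0, M13 - M31 = 0, M32 - M23 = 480/289, giving b12 = 0, b13 = 0, b23 = -8/17, i.e. R = 15/17 - 8/17*e2 e3.
Its e2 e3 coefficient is negative, so report the other preimage -R.
Answer: -15/17 + 8/17*e2 e3. Sheet selection: the two-to-one cover makes ±R indistinguishable at the matrix level (trace 611/289), so uniqueness comes from the required sign on e2 e3.
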